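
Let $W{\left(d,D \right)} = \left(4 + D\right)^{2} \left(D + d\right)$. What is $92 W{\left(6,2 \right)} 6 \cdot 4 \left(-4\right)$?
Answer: $-2543616$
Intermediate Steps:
$92 W{\left(6,2 \right)} 6 \cdot 4 \left(-4\right) = 92 \left(4 + 2\right)^{2} \left(2 + 6\right) 6 \cdot 4 \left(-4\right) = 92 \cdot 6^{2} \cdot 8 \cdot 24 \left(-4\right) = 92 \cdot 36 \cdot 8 \left(-96\right) = 92 \cdot 288 \left(-96\right) = 26496 \left(-96\right) = -2543616$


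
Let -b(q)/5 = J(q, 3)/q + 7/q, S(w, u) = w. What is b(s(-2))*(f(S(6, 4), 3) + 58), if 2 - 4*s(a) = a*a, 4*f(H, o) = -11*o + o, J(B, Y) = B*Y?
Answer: 5555/2 ≈ 2777.5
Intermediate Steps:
f(H, o) = -5*o/2 (f(H, o) = (-11*o + o)/4 = (-10*o)/4 = -5*o/2)
s(a) = ½ - a²/4 (s(a) = ½ - a*a/4 = ½ - a²/4)
b(q) = -15 - 35/q (b(q) = -5*((q*3)/q + 7/q) = -5*((3*q)/q + 7/q) = -5*(3 + 7/q) = -15 - 35/q)
b(s(-2))*(f(S(6, 4), 3) + 58) = (-15 - 35/(½ - ¼*(-2)²))*(-5/2*3 + 58) = (-15 - 35/(½ - ¼*4))*(-15/2 + 58) = (-15 - 35/(½ - 1))*(101/2) = (-15 - 35/(-½))*(101/2) = (-15 - 35*(-2))*(101/2) = (-15 + 70)*(101/2) = 55*(101/2) = 5555/2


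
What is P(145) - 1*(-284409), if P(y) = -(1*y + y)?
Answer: 284119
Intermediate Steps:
P(y) = -2*y (P(y) = -(y + y) = -2*y)
P(145) - 1*(-284409) = -2*145 - 1*(-284409) = -290 + 284409 = 284119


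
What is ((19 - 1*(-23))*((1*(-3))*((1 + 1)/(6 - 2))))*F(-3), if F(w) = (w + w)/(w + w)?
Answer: -63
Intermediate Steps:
F(w) = 1 (F(w) = (2*w)/((2*w)) = (2*w)*(1/(2*w)) = 1)
((19 - 1*(-23))*((1*(-3))*((1 + 1)/(6 - 2))))*F(-3) = ((19 - 1*(-23))*((1*(-3))*((1 + 1)/(6 - 2))))*1 = ((19 + 23)*(-6/4))*1 = (42*(-6/4))*1 = (42*(-3*1/2))*1 = (42*(-3/2))*1 = -63*1 = -63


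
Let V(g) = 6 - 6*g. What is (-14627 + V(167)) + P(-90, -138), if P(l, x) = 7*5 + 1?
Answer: -15587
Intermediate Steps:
P(l, x) = 36 (P(l, x) = 35 + 1 = 36)
(-14627 + V(167)) + P(-90, -138) = (-14627 + (6 - 6*167)) + 36 = (-14627 + (6 - 1002)) + 36 = (-14627 - 996) + 36 = -15623 + 36 = -15587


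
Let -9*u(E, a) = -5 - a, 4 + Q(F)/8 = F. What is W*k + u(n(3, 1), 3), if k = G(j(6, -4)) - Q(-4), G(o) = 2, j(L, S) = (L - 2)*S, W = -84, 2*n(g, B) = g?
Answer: -49888/9 ≈ -5543.1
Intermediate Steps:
Q(F) = -32 + 8*F
n(g, B) = g/2
j(L, S) = S*(-2 + L) (j(L, S) = (-2 + L)*S = S*(-2 + L))
u(E, a) = 5/9 + a/9 (u(E, a) = -(-5 - a)/9 = 5/9 + a/9)
k = 66 (k = 2 - (-32 + 8*(-4)) = 2 - (-32 - 32) = 2 - 1*(-64) = 2 + 64 = 66)
W*k + u(n(3, 1), 3) = -84*66 + (5/9 + (⅑)*3) = -5544 + (5/9 + ⅓) = -5544 + 8/9 = -49888/9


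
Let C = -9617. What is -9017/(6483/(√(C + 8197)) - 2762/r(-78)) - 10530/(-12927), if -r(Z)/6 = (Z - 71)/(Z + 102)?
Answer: 94706725702986710/4767542393437621 - 2595617082822*I*√355/1106415036769 ≈ 19.865 - 44.201*I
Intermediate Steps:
r(Z) = -6*(-71 + Z)/(102 + Z) (r(Z) = -6*(Z - 71)/(Z + 102) = -6*(-71 + Z)/(102 + Z))
-9017/(6483/(√(C + 8197)) - 2762/r(-78)) - 10530/(-12927) = -9017/(6483/(√(-9617 + 8197)) - 2762*(102 - 78)/(6*(71 - 1*(-78)))) - 10530/(-12927) = -9017/(6483/(√(-1420)) - 2762*4/(71 + 78)) - 10530*(-1/12927) = -9017/(6483/((2*I*√355)) - 2762/(6*(1/24)*149)) + 3510/4309 = -9017/(6483*(-I*√355/710) - 2762/149/4) + 3510/4309 = -9017/(-6483*I*√355/710 - 2762*4/149) + 3510/4309 = -9017/(-6483*I*√355/710 - 11048/149) + 3510/4309 = -9017/(-11048/149 - 6483*I*√355/710) + 3510/4309 = 3510/4309 - 9017/(-11048/149 - 6483*I*√355/710)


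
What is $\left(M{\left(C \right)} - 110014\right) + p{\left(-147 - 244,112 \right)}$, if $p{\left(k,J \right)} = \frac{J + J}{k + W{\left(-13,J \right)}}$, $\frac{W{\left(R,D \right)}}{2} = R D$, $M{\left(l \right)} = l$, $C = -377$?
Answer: $- \frac{364621697}{3303} \approx -1.1039 \cdot 10^{5}$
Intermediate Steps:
$W{\left(R,D \right)} = 2 D R$ ($W{\left(R,D \right)} = 2 R D = 2 D R$)
$p{\left(k,J \right)} = \frac{2 J}{k - 26 J}$ ($p{\left(k,J \right)} = \frac{J + J}{k + 2 J \left(-13\right)} = \frac{2 J}{k - 26 J}$)
$\left(M{\left(C \right)} - 110014\right) + p{\left(-147 - 244,112 \right)} = \left(-377 - 110014\right) + 2 \cdot 112 \frac{1}{\left(-147 - 244\right) - 2912} = -110391 + 2 \cdot 112 \frac{1}{-391 - 2912} = -110391 + 2 \cdot 112 \frac{1}{-3303} = -110391 + 2 \cdot 112 \left(- \frac{1}{3303}\right) = -110391 - \frac{224}{3303} = - \frac{364621697}{3303}$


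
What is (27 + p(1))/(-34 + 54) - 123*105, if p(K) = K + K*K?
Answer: -258271/20 ≈ -12914.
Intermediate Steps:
p(K) = K + K**2
(27 + p(1))/(-34 + 54) - 123*105 = (27 + 1*(1 + 1))/(-34 + 54) - 123*105 = (27 + 1*2)/20 - 12915 = (27 + 2)*(1/20) - 12915 = 29*(1/20) - 12915 = 29/20 - 12915 = -258271/20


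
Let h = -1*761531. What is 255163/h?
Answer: -255163/761531 ≈ -0.33507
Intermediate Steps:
h = -761531
255163/h = 255163/(-761531) = 255163*(-1/761531) = -255163/761531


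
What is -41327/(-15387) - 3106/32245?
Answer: 1284797093/496153815 ≈ 2.5895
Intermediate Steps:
-41327/(-15387) - 3106/32245 = -41327*(-1/15387) - 3106*1/32245 = 41327/15387 - 3106/32245 = 1284797093/496153815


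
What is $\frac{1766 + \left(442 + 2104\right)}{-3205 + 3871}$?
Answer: $\frac{2156}{333} \approx 6.4745$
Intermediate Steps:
$\frac{1766 + \left(442 + 2104\right)}{-3205 + 3871} = \frac{1766 + 2546}{666} = 4312 \cdot \frac{1}{666} = \frac{2156}{333}$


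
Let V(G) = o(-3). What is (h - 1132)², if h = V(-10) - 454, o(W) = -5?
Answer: 2531281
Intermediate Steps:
V(G) = -5
h = -459 (h = -5 - 454 = -459)
(h - 1132)² = (-459 - 1132)² = (-1591)² = 2531281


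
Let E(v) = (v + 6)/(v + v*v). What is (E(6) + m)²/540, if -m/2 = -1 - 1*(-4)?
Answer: 80/1323 ≈ 0.060469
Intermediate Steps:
E(v) = (6 + v)/(v + v²)
m = -6 (m = -2*(-1 - 1*(-4)) = -2*(-1 + 4) = -2*3 = -6)
(E(6) + m)²/540 = ((6 + 6)/(6*(1 + 6)) - 6)²/540 = ((⅙)*12/7 - 6)²*(1/540) = ((⅙)*(⅐)*12 - 6)²*(1/540) = (2/7 - 6)²*(1/540) = (-40/7)²*(1/540) = (1600/49)*(1/540) = 80/1323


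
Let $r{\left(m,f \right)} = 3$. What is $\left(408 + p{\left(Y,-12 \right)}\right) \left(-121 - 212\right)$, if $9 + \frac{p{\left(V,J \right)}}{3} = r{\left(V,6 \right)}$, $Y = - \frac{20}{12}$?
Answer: $-129870$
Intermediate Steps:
$Y = - \frac{5}{3}$ ($Y = \left(-20\right) \frac{1}{12} = - \frac{5}{3} \approx -1.6667$)
$p{\left(V,J \right)} = -18$ ($p{\left(V,J \right)} = -27 + 3 \cdot 3 = -27 + 9 = -18$)
$\left(408 + p{\left(Y,-12 \right)}\right) \left(-121 - 212\right) = \left(408 - 18\right) \left(-121 - 212\right) = 390 \left(-333\right) = -129870$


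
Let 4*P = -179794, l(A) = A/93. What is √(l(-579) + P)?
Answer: I*√172805966/62 ≈ 212.03*I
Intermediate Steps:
l(A) = A/93 (l(A) = A*(1/93) = A/93)
P = -89897/2 (P = (¼)*(-179794) = -89897/2 ≈ -44949.)
√(l(-579) + P) = √((1/93)*(-579) - 89897/2) = √(-193/31 - 89897/2) = √(-2787193/62) = I*√172805966/62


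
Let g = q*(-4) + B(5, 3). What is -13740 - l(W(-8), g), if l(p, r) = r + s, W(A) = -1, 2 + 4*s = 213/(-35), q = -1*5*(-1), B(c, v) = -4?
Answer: -1919957/140 ≈ -13714.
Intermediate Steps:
q = 5 (q = -5*(-1) = 5)
s = -283/140 (s = -½ + (213/(-35))/4 = -½ + (213*(-1/35))/4 = -½ + (¼)*(-213/35) = -½ - 213/140 = -283/140 ≈ -2.0214)
g = -24 (g = 5*(-4) - 4 = -20 - 4 = -24)
l(p, r) = -283/140 + r (l(p, r) = r - 283/140 = -283/140 + r)
-13740 - l(W(-8), g) = -13740 - (-283/140 - 24) = -13740 - 1*(-3643/140) = -13740 + 3643/140 = -1919957/140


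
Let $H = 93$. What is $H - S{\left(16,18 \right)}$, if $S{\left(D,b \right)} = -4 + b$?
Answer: $79$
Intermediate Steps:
$H - S{\left(16,18 \right)} = 93 - \left(-4 + 18\right) = 93 - 14 = 79$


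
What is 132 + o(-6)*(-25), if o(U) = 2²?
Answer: 32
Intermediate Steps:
o(U) = 4
132 + o(-6)*(-25) = 132 + 4*(-25) = 132 - 100 = 32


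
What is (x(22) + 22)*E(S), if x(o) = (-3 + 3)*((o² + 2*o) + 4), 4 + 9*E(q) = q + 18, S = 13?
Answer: 66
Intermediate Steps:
E(q) = 14/9 + q/9 (E(q) = -4/9 + (q + 18)/9 = -4/9 + (18 + q)/9 = -4/9 + (2 + q/9) = 14/9 + q/9)
x(o) = 0 (x(o) = 0*(4 + o² + 2*o) = 0)
(x(22) + 22)*E(S) = (0 + 22)*(14/9 + (⅑)*13) = 22*(14/9 + 13/9) = 22*3 = 66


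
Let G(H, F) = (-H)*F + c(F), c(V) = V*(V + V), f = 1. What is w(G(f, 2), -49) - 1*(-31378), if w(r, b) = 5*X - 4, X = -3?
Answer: 31359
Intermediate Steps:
c(V) = 2*V² (c(V) = V*(2*V) = 2*V²)
G(H, F) = 2*F² - F*H (G(H, F) = (-H)*F + 2*F² = -F*H + 2*F² = 2*F² - F*H)
w(r, b) = -19 (w(r, b) = 5*(-3) - 4 = -15 - 4 = -19)
w(G(f, 2), -49) - 1*(-31378) = -19 - 1*(-31378) = -19 + 31378 = 31359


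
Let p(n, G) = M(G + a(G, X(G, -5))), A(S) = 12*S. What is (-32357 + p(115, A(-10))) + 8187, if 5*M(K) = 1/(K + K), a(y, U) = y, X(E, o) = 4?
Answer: -58008001/2400 ≈ -24170.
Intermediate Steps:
M(K) = 1/(10*K) (M(K) = 1/(5*(K + K)) = 1/(5*((2*K))) = (1/(2*K))/5 = 1/(10*K))
p(n, G) = 1/(20*G) (p(n, G) = 1/(10*(G + G)) = 1/(10*((2*G))) = (1/(2*G))/10 = 1/(20*G))
(-32357 + p(115, A(-10))) + 8187 = (-32357 + 1/(20*((12*(-10))))) + 8187 = (-32357 + (1/20)/(-120)) + 8187 = (-32357 + (1/20)*(-1/120)) + 8187 = (-32357 - 1/2400) + 8187 = -77656801/2400 + 8187 = -58008001/2400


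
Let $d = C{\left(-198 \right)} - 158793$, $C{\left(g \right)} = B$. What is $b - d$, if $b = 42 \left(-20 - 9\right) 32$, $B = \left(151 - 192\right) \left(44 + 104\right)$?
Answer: $125885$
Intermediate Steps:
$B = -6068$ ($B = \left(-41\right) 148 = -6068$)
$C{\left(g \right)} = -6068$
$b = -38976$ ($b = 42 \left(-29\right) 32 = \left(-1218\right) 32 = -38976$)
$d = -164861$ ($d = -6068 - 158793 = -164861$)
$b - d = -38976 - -164861 = -38976 + 164861 = 125885$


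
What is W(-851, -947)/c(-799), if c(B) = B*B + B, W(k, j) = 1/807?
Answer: 1/514544814 ≈ 1.9435e-9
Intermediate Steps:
W(k, j) = 1/807
c(B) = B + B² (c(B) = B² + B = B + B²)
W(-851, -947)/c(-799) = 1/(807*((-799*(1 - 799)))) = 1/(807*((-799*(-798)))) = (1/807)/637602 = (1/807)*(1/637602) = 1/514544814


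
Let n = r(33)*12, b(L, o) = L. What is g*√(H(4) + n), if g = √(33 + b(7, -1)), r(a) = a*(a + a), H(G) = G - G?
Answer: 264*√15 ≈ 1022.5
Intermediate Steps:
H(G) = 0
r(a) = 2*a² (r(a) = a*(2*a) = 2*a²)
g = 2*√10 (g = √(33 + 7) = √40 = 2*√10 ≈ 6.3246)
n = 26136 (n = (2*33²)*12 = (2*1089)*12 = 2178*12 = 26136)
g*√(H(4) + n) = (2*√10)*√(0 + 26136) = (2*√10)*√26136 = (2*√10)*(66*√6) = 264*√15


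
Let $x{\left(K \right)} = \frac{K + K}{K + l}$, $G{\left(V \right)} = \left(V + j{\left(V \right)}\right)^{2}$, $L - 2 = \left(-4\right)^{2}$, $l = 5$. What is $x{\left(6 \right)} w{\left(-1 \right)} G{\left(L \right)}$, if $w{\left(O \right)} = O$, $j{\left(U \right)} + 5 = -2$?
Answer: $-132$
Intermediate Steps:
$j{\left(U \right)} = -7$ ($j{\left(U \right)} = -5 - 2 = -7$)
$L = 18$ ($L = 2 + \left(-4\right)^{2} = 2 + 16 = 18$)
$G{\left(V \right)} = \left(-7 + V\right)^{2}$ ($G{\left(V \right)} = \left(V - 7\right)^{2} = \left(-7 + V\right)^{2}$)
$x{\left(K \right)} = \frac{2 K}{5 + K}$ ($x{\left(K \right)} = \frac{K + K}{K + 5} = \frac{2 K}{5 + K}$)
$x{\left(6 \right)} w{\left(-1 \right)} G{\left(L \right)} = 2 \cdot 6 \frac{1}{5 + 6} \left(-1\right) \left(-7 + 18\right)^{2} = 2 \cdot 6 \cdot \frac{1}{11} \left(-1\right) 11^{2} = 2 \cdot 6 \cdot \frac{1}{11} \left(-1\right) 121 = \frac{12}{11} \left(-1\right) 121 = \left(- \frac{12}{11}\right) 121 = -132$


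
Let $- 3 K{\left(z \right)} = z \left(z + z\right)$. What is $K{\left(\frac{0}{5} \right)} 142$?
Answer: $0$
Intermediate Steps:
$K{\left(z \right)} = - \frac{2 z^{2}}{3}$ ($K{\left(z \right)} = - \frac{z \left(z + z\right)}{3} = - \frac{z 2 z}{3} = - \frac{2 z^{2}}{3}$)
$K{\left(\frac{0}{5} \right)} 142 = - \frac{2 \left(\frac{0}{5}\right)^{2}}{3} \cdot 142 = - \frac{2 \left(0 \cdot \frac{1}{5}\right)^{2}}{3} \cdot 142 = - \frac{2 \cdot 0^{2}}{3} \cdot 142 = \left(- \frac{2}{3}\right) 0 \cdot 142 = 0 \cdot 142 = 0$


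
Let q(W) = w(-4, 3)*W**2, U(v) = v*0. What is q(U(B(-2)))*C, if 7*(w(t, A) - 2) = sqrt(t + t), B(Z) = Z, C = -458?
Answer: 0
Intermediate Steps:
U(v) = 0
w(t, A) = 2 + sqrt(2)*sqrt(t)/7 (w(t, A) = 2 + sqrt(t + t)/7 = 2 + sqrt(2*t)/7 = 2 + (sqrt(2)*sqrt(t))/7 = 2 + sqrt(2)*sqrt(t)/7)
q(W) = W**2*(2 + 2*I*sqrt(2)/7) (q(W) = (2 + sqrt(2)*sqrt(-4)/7)*W**2 = (2 + sqrt(2)*(2*I)/7)*W**2 = (2 + 2*I*sqrt(2)/7)*W**2 = W**2*(2 + 2*I*sqrt(2)/7))
q(U(B(-2)))*C = ((2/7)*0**2*(7 + I*sqrt(2)))*(-458) = ((2/7)*0*(7 + I*sqrt(2)))*(-458) = 0*(-458) = 0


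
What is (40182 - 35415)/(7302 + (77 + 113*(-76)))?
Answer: -1589/403 ≈ -3.9429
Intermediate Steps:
(40182 - 35415)/(7302 + (77 + 113*(-76))) = 4767/(7302 + (77 - 8588)) = 4767/(7302 - 8511) = 4767/(-1209) = 4767*(-1/1209) = -1589/403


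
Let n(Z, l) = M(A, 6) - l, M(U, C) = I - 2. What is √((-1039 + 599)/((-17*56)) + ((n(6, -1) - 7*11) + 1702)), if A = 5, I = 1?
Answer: 29*√27370/119 ≈ 40.317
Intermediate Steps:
M(U, C) = -1 (M(U, C) = 1 - 2 = -1)
n(Z, l) = -1 - l
√((-1039 + 599)/((-17*56)) + ((n(6, -1) - 7*11) + 1702)) = √((-1039 + 599)/((-17*56)) + (((-1 - 1*(-1)) - 7*11) + 1702)) = √(-440/(-952) + (((-1 + 1) - 77) + 1702)) = √(-440*(-1/952) + ((0 - 77) + 1702)) = √(55/119 + (-77 + 1702)) = √(55/119 + 1625) = √(193430/119) = 29*√27370/119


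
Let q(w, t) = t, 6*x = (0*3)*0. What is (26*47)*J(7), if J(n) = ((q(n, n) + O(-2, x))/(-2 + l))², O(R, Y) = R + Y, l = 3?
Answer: 30550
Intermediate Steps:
x = 0 (x = ((0*3)*0)/6 = (0*0)/6 = (⅙)*0 = 0)
J(n) = (-2 + n)² (J(n) = ((n + (-2 + 0))/(-2 + 3))² = ((n - 2)/1)² = ((-2 + n)*1)² = (-2 + n)²)
(26*47)*J(7) = (26*47)*(-2 + 7)² = 1222*5² = 1222*25 = 30550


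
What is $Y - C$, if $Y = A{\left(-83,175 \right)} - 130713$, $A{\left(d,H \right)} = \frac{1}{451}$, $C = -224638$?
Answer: $\frac{42360176}{451} \approx 93925.0$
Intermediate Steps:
$A{\left(d,H \right)} = \frac{1}{451}$
$Y = - \frac{58951562}{451}$ ($Y = \frac{1}{451} - 130713 = - \frac{58951562}{451} \approx -1.3071 \cdot 10^{5}$)
$Y - C = - \frac{58951562}{451} - -224638 = - \frac{58951562}{451} + 224638 = \frac{42360176}{451}$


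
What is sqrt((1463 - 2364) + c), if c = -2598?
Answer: I*sqrt(3499) ≈ 59.152*I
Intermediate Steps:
sqrt((1463 - 2364) + c) = sqrt((1463 - 2364) - 2598) = sqrt(-901 - 2598) = sqrt(-3499) = I*sqrt(3499)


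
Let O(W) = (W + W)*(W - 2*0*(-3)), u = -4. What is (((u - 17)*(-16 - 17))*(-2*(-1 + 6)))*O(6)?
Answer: -498960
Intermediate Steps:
O(W) = 2*W² (O(W) = (2*W)*(W + 0*(-3)) = (2*W)*(W + 0) = (2*W)*W = 2*W²)
(((u - 17)*(-16 - 17))*(-2*(-1 + 6)))*O(6) = (((-4 - 17)*(-16 - 17))*(-2*(-1 + 6)))*(2*6²) = ((-21*(-33))*(-2*5))*(2*36) = (693*(-10))*72 = -6930*72 = -498960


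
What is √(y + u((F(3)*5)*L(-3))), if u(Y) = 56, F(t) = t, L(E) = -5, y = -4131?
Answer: 5*I*√163 ≈ 63.836*I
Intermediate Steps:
√(y + u((F(3)*5)*L(-3))) = √(-4131 + 56) = √(-4075) = 5*I*√163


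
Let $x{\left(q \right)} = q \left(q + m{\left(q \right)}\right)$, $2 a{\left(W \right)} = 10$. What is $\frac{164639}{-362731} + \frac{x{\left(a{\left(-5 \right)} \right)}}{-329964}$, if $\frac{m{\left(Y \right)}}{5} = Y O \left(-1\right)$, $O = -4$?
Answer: $- \frac{586186847}{1286969588} \approx -0.45548$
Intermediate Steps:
$a{\left(W \right)} = 5$ ($a{\left(W \right)} = \frac{1}{2} \cdot 10 = 5$)
$m{\left(Y \right)} = 20 Y$ ($m{\left(Y \right)} = 5 Y \left(-4\right) \left(-1\right) = 5 - 4 Y \left(-1\right) = 5 \cdot 4 Y = 20 Y$)
$x{\left(q \right)} = 21 q^{2}$ ($x{\left(q \right)} = q \left(q + 20 q\right) = q 21 q = 21 q^{2}$)
$\frac{164639}{-362731} + \frac{x{\left(a{\left(-5 \right)} \right)}}{-329964} = \frac{164639}{-362731} + \frac{21 \cdot 5^{2}}{-329964} = 164639 \left(- \frac{1}{362731}\right) + 21 \cdot 25 \left(- \frac{1}{329964}\right) = - \frac{164639}{362731} + 525 \left(- \frac{1}{329964}\right) = - \frac{164639}{362731} - \frac{175}{109988} = - \frac{586186847}{1286969588}$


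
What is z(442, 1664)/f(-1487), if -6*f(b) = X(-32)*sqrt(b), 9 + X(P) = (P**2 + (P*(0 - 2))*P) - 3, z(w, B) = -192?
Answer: 288*I*sqrt(1487)/385133 ≈ 0.028836*I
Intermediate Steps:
X(P) = -12 - P**2 (X(P) = -9 + ((P**2 + (P*(0 - 2))*P) - 3) = -9 + ((P**2 + (P*(-2))*P) - 3) = -9 + ((P**2 + (-2*P)*P) - 3) = -9 + ((P**2 - 2*P**2) - 3) = -9 + (-P**2 - 3) = -9 + (-3 - P**2) = -12 - P**2)
f(b) = 518*sqrt(b)/3 (f(b) = -(-12 - 1*(-32)**2)*sqrt(b)/6 = -(-12 - 1*1024)*sqrt(b)/6 = -(-12 - 1024)*sqrt(b)/6 = -(-518)*sqrt(b)/3 = 518*sqrt(b)/3)
z(442, 1664)/f(-1487) = -192*(-3*I*sqrt(1487)/770266) = -(-288)*I*sqrt(1487)/385133 = 288*I*sqrt(1487)/385133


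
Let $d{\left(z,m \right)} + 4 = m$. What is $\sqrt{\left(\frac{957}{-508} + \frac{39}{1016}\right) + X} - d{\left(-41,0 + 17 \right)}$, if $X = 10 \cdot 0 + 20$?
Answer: $-13 + \frac{\sqrt{4685030}}{508} \approx -8.7392$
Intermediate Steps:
$d{\left(z,m \right)} = -4 + m$
$X = 20$ ($X = 0 + 20 = 20$)
$\sqrt{\left(\frac{957}{-508} + \frac{39}{1016}\right) + X} - d{\left(-41,0 + 17 \right)} = \sqrt{\left(\frac{957}{-508} + \frac{39}{1016}\right) + 20} - \left(-4 + \left(0 + 17\right)\right) = \sqrt{\left(957 \left(- \frac{1}{508}\right) + 39 \cdot \frac{1}{1016}\right) + 20} - \left(-4 + 17\right) = \sqrt{\left(- \frac{957}{508} + \frac{39}{1016}\right) + 20} - 13 = \sqrt{- \frac{1875}{1016} + 20} - 13 = \sqrt{\frac{18445}{1016}} - 13 = \frac{\sqrt{4685030}}{508} - 13 = -13 + \frac{\sqrt{4685030}}{508}$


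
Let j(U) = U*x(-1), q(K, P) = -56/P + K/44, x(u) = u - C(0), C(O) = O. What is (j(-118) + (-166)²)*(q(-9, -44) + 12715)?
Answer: 7741898359/22 ≈ 3.5190e+8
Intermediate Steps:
x(u) = u (x(u) = u - 1*0 = u + 0 = u)
q(K, P) = -56/P + K/44 (q(K, P) = -56/P + K*(1/44) = -56/P + K/44)
j(U) = -U (j(U) = U*(-1) = -U)
(j(-118) + (-166)²)*(q(-9, -44) + 12715) = (-1*(-118) + (-166)²)*((-56/(-44) + (1/44)*(-9)) + 12715) = (118 + 27556)*((-56*(-1/44) - 9/44) + 12715) = 27674*((14/11 - 9/44) + 12715) = 27674*(47/44 + 12715) = 27674*(559507/44) = 7741898359/22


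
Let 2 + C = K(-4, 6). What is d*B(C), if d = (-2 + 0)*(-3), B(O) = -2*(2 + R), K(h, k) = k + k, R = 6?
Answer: -96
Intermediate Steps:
K(h, k) = 2*k
C = 10 (C = -2 + 2*6 = -2 + 12 = 10)
B(O) = -16 (B(O) = -2*(2 + 6) = -2*8 = -16)
d = 6 (d = -2*(-3) = 6)
d*B(C) = 6*(-16) = -96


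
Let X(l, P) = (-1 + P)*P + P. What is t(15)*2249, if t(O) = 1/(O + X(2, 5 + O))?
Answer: 2249/415 ≈ 5.4193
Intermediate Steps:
X(l, P) = P + P*(-1 + P) (X(l, P) = P*(-1 + P) + P = P + P*(-1 + P))
t(O) = 1/(O + (5 + O)²)
t(15)*2249 = 2249/(15 + (5 + 15)²) = 2249/(15 + 20²) = 2249/(15 + 400) = 2249/415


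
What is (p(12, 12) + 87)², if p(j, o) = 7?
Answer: 8836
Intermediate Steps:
(p(12, 12) + 87)² = (7 + 87)² = 94² = 8836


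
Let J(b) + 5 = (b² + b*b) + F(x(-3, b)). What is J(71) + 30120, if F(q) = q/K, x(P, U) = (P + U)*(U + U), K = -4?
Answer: 37783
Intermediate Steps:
x(P, U) = 2*U*(P + U) (x(P, U) = (P + U)*(2*U) = 2*U*(P + U))
F(q) = -q/4 (F(q) = q/(-4) = q*(-¼) = -q/4)
J(b) = -5 + 2*b² - b*(-3 + b)/2 (J(b) = -5 + ((b² + b*b) - b*(-3 + b)/2) = -5 + ((b² + b²) - b*(-3 + b)/2) = -5 + (2*b² - b*(-3 + b)/2) = -5 + 2*b² - b*(-3 + b)/2)
J(71) + 30120 = (-5 + (3/2)*71 + (3/2)*71²) + 30120 = (-5 + 213/2 + (3/2)*5041) + 30120 = (-5 + 213/2 + 15123/2) + 30120 = 7663 + 30120 = 37783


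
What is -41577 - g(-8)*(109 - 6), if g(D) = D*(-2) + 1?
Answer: -43328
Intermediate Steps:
g(D) = 1 - 2*D (g(D) = -2*D + 1 = 1 - 2*D)
-41577 - g(-8)*(109 - 6) = -41577 - (1 - 2*(-8))*(109 - 6) = -41577 - (1 + 16)*103 = -41577 - 17*103 = -41577 - 1*1751 = -41577 - 1751 = -43328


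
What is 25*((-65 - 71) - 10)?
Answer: -3650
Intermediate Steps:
25*((-65 - 71) - 10) = 25*(-136 - 10) = 25*(-146) = -3650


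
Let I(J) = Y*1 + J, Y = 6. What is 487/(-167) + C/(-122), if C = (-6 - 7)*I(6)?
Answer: -16681/10187 ≈ -1.6375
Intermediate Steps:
I(J) = 6 + J (I(J) = 6*1 + J = 6 + J)
C = -156 (C = (-6 - 7)*(6 + 6) = -13*12 = -156)
487/(-167) + C/(-122) = 487/(-167) - 156/(-122) = 487*(-1/167) - 156*(-1/122) = -487/167 + 78/61 = -16681/10187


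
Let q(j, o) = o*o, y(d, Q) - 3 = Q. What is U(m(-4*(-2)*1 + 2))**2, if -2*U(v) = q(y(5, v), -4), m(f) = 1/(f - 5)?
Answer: 64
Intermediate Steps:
y(d, Q) = 3 + Q
m(f) = 1/(-5 + f)
q(j, o) = o**2
U(v) = -8 (U(v) = -1/2*(-4)**2 = -1/2*16 = -8)
U(m(-4*(-2)*1 + 2))**2 = (-8)**2 = 64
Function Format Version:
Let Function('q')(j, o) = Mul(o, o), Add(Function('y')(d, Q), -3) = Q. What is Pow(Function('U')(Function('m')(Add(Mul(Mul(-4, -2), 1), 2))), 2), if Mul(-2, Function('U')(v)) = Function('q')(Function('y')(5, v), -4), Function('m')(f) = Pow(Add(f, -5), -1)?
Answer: 64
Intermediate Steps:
Function('y')(d, Q) = Add(3, Q)
Function('m')(f) = Pow(Add(-5, f), -1)
Function('q')(j, o) = Pow(o, 2)
Function('U')(v) = -8 (Function('U')(v) = Mul(Rational(-1, 2), Pow(-4, 2)) = Mul(Rational(-1, 2), 16) = -8)
Pow(Function('U')(Function('m')(Add(Mul(Mul(-4, -2), 1), 2))), 2) = Pow(-8, 2) = 64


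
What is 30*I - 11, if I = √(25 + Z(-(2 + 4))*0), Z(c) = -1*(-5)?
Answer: 139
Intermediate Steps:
Z(c) = 5
I = 5 (I = √(25 + 5*0) = √(25 + 0) = √25 = 5)
30*I - 11 = 30*5 - 11 = 150 - 11 = 139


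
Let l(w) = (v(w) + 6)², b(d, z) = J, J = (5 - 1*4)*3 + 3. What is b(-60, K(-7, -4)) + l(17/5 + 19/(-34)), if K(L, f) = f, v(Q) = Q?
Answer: 2432409/28900 ≈ 84.166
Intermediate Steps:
J = 6 (J = (5 - 4)*3 + 3 = 1*3 + 3 = 3 + 3 = 6)
b(d, z) = 6
l(w) = (6 + w)² (l(w) = (w + 6)² = (6 + w)²)
b(-60, K(-7, -4)) + l(17/5 + 19/(-34)) = 6 + (6 + (17/5 + 19/(-34)))² = 6 + (6 + (17*(⅕) + 19*(-1/34)))² = 6 + (6 + (17/5 - 19/34))² = 6 + (6 + 483/170)² = 6 + (1503/170)² = 6 + 2259009/28900 = 2432409/28900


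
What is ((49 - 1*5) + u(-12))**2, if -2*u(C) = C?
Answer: 2500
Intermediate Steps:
u(C) = -C/2
((49 - 1*5) + u(-12))**2 = ((49 - 1*5) - 1/2*(-12))**2 = ((49 - 5) + 6)**2 = (44 + 6)**2 = 50**2 = 2500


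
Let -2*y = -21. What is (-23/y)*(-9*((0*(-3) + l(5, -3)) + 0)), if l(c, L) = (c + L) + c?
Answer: 138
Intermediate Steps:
y = 21/2 (y = -½*(-21) = 21/2 ≈ 10.500)
l(c, L) = L + 2*c (l(c, L) = (L + c) + c = L + 2*c)
(-23/y)*(-9*((0*(-3) + l(5, -3)) + 0)) = (-23/21/2)*(-9*((0*(-3) + (-3 + 2*5)) + 0)) = (-23*2/21)*(-9*((0 + (-3 + 10)) + 0)) = -(-138)*((0 + 7) + 0)/7 = -(-138)*(7 + 0)/7 = -(-138)*7/7 = -46/21*(-63) = 138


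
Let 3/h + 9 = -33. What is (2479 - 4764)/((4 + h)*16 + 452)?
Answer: -15995/3604 ≈ -4.4381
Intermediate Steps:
h = -1/14 (h = 3/(-9 - 33) = 3/(-42) = 3*(-1/42) = -1/14 ≈ -0.071429)
(2479 - 4764)/((4 + h)*16 + 452) = (2479 - 4764)/((4 - 1/14)*16 + 452) = -2285/((55/14)*16 + 452) = -2285/(440/7 + 452) = -2285/3604/7 = -2285*7/3604 = -15995/3604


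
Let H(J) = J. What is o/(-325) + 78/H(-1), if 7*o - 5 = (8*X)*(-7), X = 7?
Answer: -177063/2275 ≈ -77.830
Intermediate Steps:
o = -387/7 (o = 5/7 + ((8*7)*(-7))/7 = 5/7 + (56*(-7))/7 = 5/7 + (⅐)*(-392) = 5/7 - 56 = -387/7 ≈ -55.286)
o/(-325) + 78/H(-1) = -387/7/(-325) + 78/(-1) = -387/7*(-1/325) + 78*(-1) = 387/2275 - 78 = -177063/2275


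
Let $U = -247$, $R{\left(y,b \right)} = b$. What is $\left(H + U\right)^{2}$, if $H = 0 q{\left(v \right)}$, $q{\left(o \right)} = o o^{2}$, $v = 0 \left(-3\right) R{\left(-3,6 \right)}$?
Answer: $61009$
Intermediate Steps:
$v = 0$ ($v = 0 \left(-3\right) 6 = 0 \cdot 6 = 0$)
$q{\left(o \right)} = o^{3}$
$H = 0$ ($H = 0 \cdot 0^{3} = 0 \cdot 0 = 0$)
$\left(H + U\right)^{2} = \left(0 - 247\right)^{2} = \left(-247\right)^{2} = 61009$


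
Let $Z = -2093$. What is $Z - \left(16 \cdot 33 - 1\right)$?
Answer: $-2620$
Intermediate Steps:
$Z - \left(16 \cdot 33 - 1\right) = -2093 - \left(16 \cdot 33 - 1\right) = -2093 - \left(528 - 1\right) = -2093 - 527 = -2620$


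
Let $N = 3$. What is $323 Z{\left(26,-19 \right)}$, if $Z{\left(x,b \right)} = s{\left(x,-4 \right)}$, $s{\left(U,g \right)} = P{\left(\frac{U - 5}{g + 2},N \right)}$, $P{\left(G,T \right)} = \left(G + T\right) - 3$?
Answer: $- \frac{6783}{2} \approx -3391.5$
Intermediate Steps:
$P{\left(G,T \right)} = -3 + G + T$
$s{\left(U,g \right)} = \frac{-5 + U}{2 + g}$ ($s{\left(U,g \right)} = -3 + \frac{U - 5}{g + 2} + 3 = -3 + \frac{-5 + U}{2 + g} + 3 = \frac{-5 + U}{2 + g}$)
$Z{\left(x,b \right)} = \frac{5}{2} - \frac{x}{2}$ ($Z{\left(x,b \right)} = \frac{-5 + x}{2 - 4} = \frac{-5 + x}{-2} = - \frac{-5 + x}{2} = \frac{5}{2} - \frac{x}{2}$)
$323 Z{\left(26,-19 \right)} = 323 \left(\frac{5}{2} - 13\right) = 323 \left(- \frac{21}{2}\right) = - \frac{6783}{2}$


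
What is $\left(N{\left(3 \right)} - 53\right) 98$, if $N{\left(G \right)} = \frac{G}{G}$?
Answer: $-5096$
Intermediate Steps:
$N{\left(G \right)} = 1$
$\left(N{\left(3 \right)} - 53\right) 98 = \left(1 - 53\right) 98 = \left(-52\right) 98 = -5096$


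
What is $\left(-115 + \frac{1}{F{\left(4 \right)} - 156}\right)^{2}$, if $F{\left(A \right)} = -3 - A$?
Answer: $\frac{351412516}{26569} \approx 13226.0$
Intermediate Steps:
$\left(-115 + \frac{1}{F{\left(4 \right)} - 156}\right)^{2} = \left(-115 + \frac{1}{\left(-3 - 4\right) - 156}\right)^{2} = \left(-115 + \frac{1}{-7 - 156}\right)^{2} = \left(-115 + \frac{1}{-163}\right)^{2} = \left(-115 - \frac{1}{163}\right)^{2} = \left(- \frac{18746}{163}\right)^{2} = \frac{351412516}{26569}$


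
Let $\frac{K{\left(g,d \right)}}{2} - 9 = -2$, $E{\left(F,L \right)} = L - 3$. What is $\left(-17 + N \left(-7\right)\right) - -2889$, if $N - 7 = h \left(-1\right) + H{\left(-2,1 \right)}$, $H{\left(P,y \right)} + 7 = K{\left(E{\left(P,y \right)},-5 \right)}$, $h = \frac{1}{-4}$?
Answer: $\frac{11089}{4} \approx 2772.3$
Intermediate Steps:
$h = - \frac{1}{4} \approx -0.25$
$E{\left(F,L \right)} = -3 + L$
$K{\left(g,d \right)} = 14$ ($K{\left(g,d \right)} = 18 + 2 \left(-2\right) = 18 - 4 = 14$)
$H{\left(P,y \right)} = 7$ ($H{\left(P,y \right)} = -7 + 14 = 7$)
$N = \frac{57}{4}$ ($N = 7 + \left(\left(- \frac{1}{4}\right) \left(-1\right) + 7\right) = 7 + \left(\frac{1}{4} + 7\right) = 7 + \frac{29}{4} = \frac{57}{4} \approx 14.25$)
$\left(-17 + N \left(-7\right)\right) - -2889 = \left(-17 + \frac{57}{4} \left(-7\right)\right) - -2889 = \left(-17 - \frac{399}{4}\right) + 2889 = - \frac{467}{4} + 2889 = \frac{11089}{4}$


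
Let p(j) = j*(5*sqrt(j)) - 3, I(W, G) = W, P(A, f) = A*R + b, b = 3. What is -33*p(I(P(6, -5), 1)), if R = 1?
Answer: -4356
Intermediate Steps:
P(A, f) = 3 + A (P(A, f) = A*1 + 3 = A + 3 = 3 + A)
p(j) = -3 + 5*j**(3/2) (p(j) = 5*j**(3/2) - 3 = -3 + 5*j**(3/2))
-33*p(I(P(6, -5), 1)) = -33*(-3 + 5*(3 + 6)**(3/2)) = -33*(-3 + 5*9**(3/2)) = -33*(-3 + 5*27) = -33*(-3 + 135) = -33*132 = -4356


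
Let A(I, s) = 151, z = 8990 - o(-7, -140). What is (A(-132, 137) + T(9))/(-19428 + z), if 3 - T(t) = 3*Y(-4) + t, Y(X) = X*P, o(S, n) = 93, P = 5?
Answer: -205/10531 ≈ -0.019466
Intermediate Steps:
Y(X) = 5*X (Y(X) = X*5 = 5*X)
z = 8897 (z = 8990 - 1*93 = 8990 - 93 = 8897)
T(t) = 63 - t (T(t) = 3 - (3*(5*(-4)) + t) = 3 - (3*(-20) + t) = 3 - (-60 + t) = 3 + (60 - t) = 63 - t)
(A(-132, 137) + T(9))/(-19428 + z) = (151 + (63 - 1*9))/(-19428 + 8897) = (151 + (63 - 9))/(-10531) = (151 + 54)*(-1/10531) = 205*(-1/10531) = -205/10531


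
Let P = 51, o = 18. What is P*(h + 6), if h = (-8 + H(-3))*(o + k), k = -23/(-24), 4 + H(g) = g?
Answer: -113577/8 ≈ -14197.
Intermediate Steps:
H(g) = -4 + g
k = 23/24 (k = -23*(-1/24) = 23/24 ≈ 0.95833)
h = -2275/8 (h = (-8 + (-4 - 3))*(18 + 23/24) = (-8 - 7)*(455/24) = -15*455/24 = -2275/8 ≈ -284.38)
P*(h + 6) = 51*(-2275/8 + 6) = 51*(-2227/8) = -113577/8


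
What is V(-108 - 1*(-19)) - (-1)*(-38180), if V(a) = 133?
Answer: -38047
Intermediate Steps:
V(-108 - 1*(-19)) - (-1)*(-38180) = 133 - (-1)*(-38180) = 133 - 1*38180 = 133 - 38180 = -38047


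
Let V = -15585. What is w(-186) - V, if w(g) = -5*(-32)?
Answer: 15745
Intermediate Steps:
w(g) = 160
w(-186) - V = 160 - 1*(-15585) = 160 + 15585 = 15745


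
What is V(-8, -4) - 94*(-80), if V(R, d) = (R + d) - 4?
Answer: 7504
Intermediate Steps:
V(R, d) = -4 + R + d
V(-8, -4) - 94*(-80) = (-4 - 8 - 4) - 94*(-80) = -16 + 7520 = 7504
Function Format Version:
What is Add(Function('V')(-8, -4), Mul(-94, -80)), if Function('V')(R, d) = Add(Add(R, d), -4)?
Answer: 7504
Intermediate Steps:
Function('V')(R, d) = Add(-4, R, d)
Add(Function('V')(-8, -4), Mul(-94, -80)) = Add(Add(-4, -8, -4), Mul(-94, -80)) = Add(-16, 7520) = 7504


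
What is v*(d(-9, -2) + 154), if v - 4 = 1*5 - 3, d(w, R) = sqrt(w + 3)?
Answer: 924 + 6*I*sqrt(6) ≈ 924.0 + 14.697*I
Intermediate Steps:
d(w, R) = sqrt(3 + w)
v = 6 (v = 4 + (1*5 - 3) = 4 + (5 - 3) = 4 + 2 = 6)
v*(d(-9, -2) + 154) = 6*(sqrt(3 - 9) + 154) = 6*(sqrt(-6) + 154) = 6*(I*sqrt(6) + 154) = 6*(154 + I*sqrt(6)) = 924 + 6*I*sqrt(6)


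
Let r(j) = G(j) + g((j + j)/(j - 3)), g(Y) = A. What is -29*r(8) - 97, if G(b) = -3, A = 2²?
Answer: -126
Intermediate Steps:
A = 4
g(Y) = 4
r(j) = 1 (r(j) = -3 + 4 = 1)
-29*r(8) - 97 = -29*1 - 97 = -29 - 97 = -126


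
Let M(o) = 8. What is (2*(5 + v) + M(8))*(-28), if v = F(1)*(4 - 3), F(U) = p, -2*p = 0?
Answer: -504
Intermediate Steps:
p = 0 (p = -½*0 = 0)
F(U) = 0
v = 0 (v = 0*(4 - 3) = 0*1 = 0)
(2*(5 + v) + M(8))*(-28) = (2*(5 + 0) + 8)*(-28) = (2*5 + 8)*(-28) = (10 + 8)*(-28) = 18*(-28) = -504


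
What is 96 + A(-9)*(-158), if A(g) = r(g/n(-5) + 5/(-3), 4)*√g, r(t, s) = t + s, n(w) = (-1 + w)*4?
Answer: 96 - 5135*I/4 ≈ 96.0 - 1283.8*I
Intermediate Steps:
n(w) = -4 + 4*w
r(t, s) = s + t
A(g) = √g*(7/3 - g/24) (A(g) = (4 + (g/(-4 + 4*(-5)) + 5/(-3)))*√g = (4 + (g/(-4 - 20) + 5*(-⅓)))*√g = (4 + (g/(-24) - 5/3))*√g = (4 + (g*(-1/24) - 5/3))*√g = (4 + (-g/24 - 5/3))*√g = (4 + (-5/3 - g/24))*√g = (7/3 - g/24)*√g = √g*(7/3 - g/24))
96 + A(-9)*(-158) = 96 + (√(-9)*(56 - 1*(-9))/24)*(-158) = 96 + ((3*I)*(56 + 9)/24)*(-158) = 96 + ((1/24)*(3*I)*65)*(-158) = 96 + (65*I/8)*(-158) = 96 - 5135*I/4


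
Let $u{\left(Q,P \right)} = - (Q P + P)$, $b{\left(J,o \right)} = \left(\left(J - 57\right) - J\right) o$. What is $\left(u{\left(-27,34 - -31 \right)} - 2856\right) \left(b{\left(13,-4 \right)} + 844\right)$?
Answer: $-1249952$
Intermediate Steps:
$b{\left(J,o \right)} = - 57 o$ ($b{\left(J,o \right)} = \left(\left(-57 + J\right) - J\right) o = - 57 o$)
$u{\left(Q,P \right)} = - P - P Q$ ($u{\left(Q,P \right)} = - (P Q + P) = - (P + P Q) = - P - P Q$)
$\left(u{\left(-27,34 - -31 \right)} - 2856\right) \left(b{\left(13,-4 \right)} + 844\right) = \left(- \left(34 - -31\right) \left(1 - 27\right) - 2856\right) \left(\left(-57\right) \left(-4\right) + 844\right) = \left(\left(-1\right) \left(34 + 31\right) \left(-26\right) - 2856\right) \left(228 + 844\right) = \left(\left(-1\right) 65 \left(-26\right) - 2856\right) 1072 = \left(1690 - 2856\right) 1072 = \left(-1166\right) 1072 = -1249952$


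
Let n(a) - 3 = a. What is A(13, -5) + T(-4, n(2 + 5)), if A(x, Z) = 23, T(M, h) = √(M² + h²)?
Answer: 23 + 2*√29 ≈ 33.770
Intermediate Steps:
n(a) = 3 + a
A(13, -5) + T(-4, n(2 + 5)) = 23 + √((-4)² + (3 + (2 + 5))²) = 23 + √(16 + (3 + 7)²) = 23 + √(16 + 10²) = 23 + √(16 + 100) = 23 + √116 = 23 + 2*√29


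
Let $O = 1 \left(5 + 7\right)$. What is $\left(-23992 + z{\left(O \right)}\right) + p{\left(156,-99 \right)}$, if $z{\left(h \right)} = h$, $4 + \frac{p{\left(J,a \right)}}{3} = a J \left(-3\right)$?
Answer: $115004$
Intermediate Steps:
$p{\left(J,a \right)} = -12 - 9 J a$ ($p{\left(J,a \right)} = -12 + 3 a J \left(-3\right) = -12 + 3 J a \left(-3\right) = -12 + 3 \left(- 3 J a\right) = -12 - 9 J a$)
$O = 12$ ($O = 1 \cdot 12 = 12$)
$\left(-23992 + z{\left(O \right)}\right) + p{\left(156,-99 \right)} = \left(-23992 + 12\right) - \left(12 + 1404 \left(-99\right)\right) = -23980 + \left(-12 + 138996\right) = -23980 + 138984 = 115004$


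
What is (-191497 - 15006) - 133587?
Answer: -340090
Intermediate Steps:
(-191497 - 15006) - 133587 = -206503 - 133587 = -340090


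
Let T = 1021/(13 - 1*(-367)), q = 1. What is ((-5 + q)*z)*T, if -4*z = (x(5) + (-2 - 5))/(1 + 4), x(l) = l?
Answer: -1021/950 ≈ -1.0747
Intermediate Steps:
z = 1/10 (z = -(5 + (-2 - 5))/(4*(1 + 4)) = -(5 - 7)/(4*5) = -(-1)/(2*5) = -1/4*(-2/5) = 1/10 ≈ 0.10000)
T = 1021/380 (T = 1021/(13 + 367) = 1021/380 ≈ 2.6868)
((-5 + q)*z)*T = ((-5 + 1)*(1/10))*(1021/380) = -4*1/10*(1021/380) = -2/5*1021/380 = -1021/950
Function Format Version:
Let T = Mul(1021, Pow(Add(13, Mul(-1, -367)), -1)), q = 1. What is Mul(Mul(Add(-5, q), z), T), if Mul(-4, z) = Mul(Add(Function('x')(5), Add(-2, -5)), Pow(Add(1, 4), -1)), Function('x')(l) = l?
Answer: Rational(-1021, 950) ≈ -1.0747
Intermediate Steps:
z = Rational(1, 10) (z = Mul(Rational(-1, 4), Mul(Add(5, Add(-2, -5)), Pow(Add(1, 4), -1))) = Mul(Rational(-1, 4), Mul(Add(5, -7), Pow(5, -1))) = Mul(Rational(-1, 4), Mul(-2, Rational(1, 5))) = Mul(Rational(-1, 4), Rational(-2, 5)) = Rational(1, 10) ≈ 0.10000)
T = Rational(1021, 380) (T = Mul(1021, Pow(Add(13, 367), -1)) = Mul(1021, Pow(380, -1)) = Mul(1021, Rational(1, 380)) = Rational(1021, 380) ≈ 2.6868)
Mul(Mul(Add(-5, q), z), T) = Mul(Mul(Add(-5, 1), Rational(1, 10)), Rational(1021, 380)) = Mul(Mul(-4, Rational(1, 10)), Rational(1021, 380)) = Mul(Rational(-2, 5), Rational(1021, 380)) = Rational(-1021, 950)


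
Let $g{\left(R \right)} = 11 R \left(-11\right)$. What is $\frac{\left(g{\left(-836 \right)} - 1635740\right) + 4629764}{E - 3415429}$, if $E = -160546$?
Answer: $- \frac{619036}{715195} \approx -0.86555$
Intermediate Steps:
$g{\left(R \right)} = - 121 R$
$\frac{\left(g{\left(-836 \right)} - 1635740\right) + 4629764}{E - 3415429} = \frac{\left(\left(-121\right) \left(-836\right) - 1635740\right) + 4629764}{-160546 - 3415429} = \frac{\left(101156 - 1635740\right) + 4629764}{-3575975} = \left(-1534584 + 4629764\right) \left(- \frac{1}{3575975}\right) = 3095180 \left(- \frac{1}{3575975}\right) = - \frac{619036}{715195}$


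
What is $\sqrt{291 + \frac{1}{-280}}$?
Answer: $\frac{\sqrt{5703530}}{140} \approx 17.059$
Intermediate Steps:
$\sqrt{291 + \frac{1}{-280}} = \sqrt{291 - \frac{1}{280}} = \sqrt{\frac{81479}{280}} = \frac{\sqrt{5703530}}{140}$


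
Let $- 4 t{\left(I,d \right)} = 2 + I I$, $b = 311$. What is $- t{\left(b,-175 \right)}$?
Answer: $\frac{96723}{4} \approx 24181.0$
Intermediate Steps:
$t{\left(I,d \right)} = - \frac{1}{2} - \frac{I^{2}}{4}$ ($t{\left(I,d \right)} = - \frac{2 + I I}{4} = - \frac{2 + I^{2}}{4} = - \frac{1}{2} - \frac{I^{2}}{4}$)
$- t{\left(b,-175 \right)} = - (- \frac{1}{2} - \frac{311^{2}}{4}) = - (- \frac{1}{2} - \frac{96721}{4}) = \left(-1\right) \left(- \frac{96723}{4}\right) = \frac{96723}{4}$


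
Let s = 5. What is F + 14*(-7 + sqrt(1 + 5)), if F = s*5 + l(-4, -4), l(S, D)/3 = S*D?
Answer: -25 + 14*sqrt(6) ≈ 9.2929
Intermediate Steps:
l(S, D) = 3*D*S (l(S, D) = 3*(S*D) = 3*(D*S) = 3*D*S)
F = 73 (F = 5*5 + 3*(-4)*(-4) = 25 + 48 = 73)
F + 14*(-7 + sqrt(1 + 5)) = 73 + 14*(-7 + sqrt(1 + 5)) = 73 + 14*(-7 + sqrt(6)) = 73 + (-98 + 14*sqrt(6)) = -25 + 14*sqrt(6)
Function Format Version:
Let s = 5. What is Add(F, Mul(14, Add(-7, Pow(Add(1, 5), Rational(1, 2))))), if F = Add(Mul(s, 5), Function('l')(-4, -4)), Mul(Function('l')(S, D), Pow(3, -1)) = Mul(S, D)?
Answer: Add(-25, Mul(14, Pow(6, Rational(1, 2)))) ≈ 9.2929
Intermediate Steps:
Function('l')(S, D) = Mul(3, D, S) (Function('l')(S, D) = Mul(3, Mul(S, D)) = Mul(3, Mul(D, S)) = Mul(3, D, S))
F = 73 (F = Add(Mul(5, 5), Mul(3, -4, -4)) = Add(25, 48) = 73)
Add(F, Mul(14, Add(-7, Pow(Add(1, 5), Rational(1, 2))))) = Add(73, Mul(14, Add(-7, Pow(Add(1, 5), Rational(1, 2))))) = Add(73, Mul(14, Add(-7, Pow(6, Rational(1, 2))))) = Add(73, Add(-98, Mul(14, Pow(6, Rational(1, 2))))) = Add(-25, Mul(14, Pow(6, Rational(1, 2))))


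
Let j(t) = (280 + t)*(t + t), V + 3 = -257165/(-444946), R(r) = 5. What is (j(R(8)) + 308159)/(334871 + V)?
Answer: 138382210514/148998434293 ≈ 0.92875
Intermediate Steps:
V = -1077673/444946 (V = -3 - 257165/(-444946) = -3 - 257165*(-1/444946) = -3 + 257165/444946 = -1077673/444946 ≈ -2.4220)
j(t) = 2*t*(280 + t) (j(t) = (280 + t)*(2*t) = 2*t*(280 + t))
(j(R(8)) + 308159)/(334871 + V) = (2*5*(280 + 5) + 308159)/(334871 - 1077673/444946) = (2*5*285 + 308159)/(148998434293/444946) = (2850 + 308159)*(444946/148998434293) = 311009*(444946/148998434293) = 138382210514/148998434293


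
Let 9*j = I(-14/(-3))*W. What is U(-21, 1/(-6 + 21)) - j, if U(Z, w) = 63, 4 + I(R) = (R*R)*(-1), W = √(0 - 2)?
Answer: 63 + 232*I*√2/81 ≈ 63.0 + 4.0506*I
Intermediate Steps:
W = I*√2 (W = √(-2) = I*√2 ≈ 1.4142*I)
I(R) = -4 - R² (I(R) = -4 + (R*R)*(-1) = -4 + R²*(-1) = -4 - R²)
j = -232*I*√2/81 (j = ((-4 - (-14/(-3))²)*(I*√2))/9 = ((-4 - (-14*(-⅓))²)*(I*√2))/9 = ((-4 - (14/3)²)*(I*√2))/9 = ((-4 - 1*196/9)*(I*√2))/9 = ((-4 - 196/9)*(I*√2))/9 = (-232*I*√2/9)/9 = -232*I*√2/81 ≈ -4.0506*I)
U(-21, 1/(-6 + 21)) - j = 63 - (-232)*I*√2/81 = 63 + 232*I*√2/81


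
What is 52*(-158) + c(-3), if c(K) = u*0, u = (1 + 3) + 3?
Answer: -8216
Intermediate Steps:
u = 7 (u = 4 + 3 = 7)
c(K) = 0 (c(K) = 7*0 = 0)
52*(-158) + c(-3) = 52*(-158) + 0 = -8216 + 0 = -8216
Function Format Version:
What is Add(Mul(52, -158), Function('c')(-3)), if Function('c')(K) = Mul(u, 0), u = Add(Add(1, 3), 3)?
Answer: -8216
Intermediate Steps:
u = 7 (u = Add(4, 3) = 7)
Function('c')(K) = 0 (Function('c')(K) = Mul(7, 0) = 0)
Add(Mul(52, -158), Function('c')(-3)) = Add(Mul(52, -158), 0) = Add(-8216, 0) = -8216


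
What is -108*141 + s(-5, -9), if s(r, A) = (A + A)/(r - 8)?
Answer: -197946/13 ≈ -15227.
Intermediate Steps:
s(r, A) = 2*A/(-8 + r) (s(r, A) = (2*A)/(-8 + r) = 2*A/(-8 + r))
-108*141 + s(-5, -9) = -108*141 + 2*(-9)/(-8 - 5) = -15228 + 2*(-9)/(-13) = -15228 + 2*(-9)*(-1/13) = -15228 + 18/13 = -197946/13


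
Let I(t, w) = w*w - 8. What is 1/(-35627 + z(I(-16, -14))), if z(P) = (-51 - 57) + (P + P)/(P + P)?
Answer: -1/35734 ≈ -2.7985e-5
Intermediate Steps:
I(t, w) = -8 + w² (I(t, w) = w² - 8 = -8 + w²)
z(P) = -107 (z(P) = -108 + (2*P)/((2*P)) = -108 + (2*P)*(1/(2*P)) = -108 + 1 = -107)
1/(-35627 + z(I(-16, -14))) = 1/(-35627 - 107) = 1/(-35734) = -1/35734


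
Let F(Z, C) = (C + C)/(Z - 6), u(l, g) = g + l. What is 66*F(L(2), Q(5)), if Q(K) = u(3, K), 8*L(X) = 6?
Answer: -1408/7 ≈ -201.14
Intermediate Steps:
L(X) = ¾ (L(X) = (⅛)*6 = ¾)
Q(K) = 3 + K (Q(K) = K + 3 = 3 + K)
F(Z, C) = 2*C/(-6 + Z) (F(Z, C) = (2*C)/(-6 + Z) = 2*C/(-6 + Z))
66*F(L(2), Q(5)) = 66*(2*(3 + 5)/(-6 + ¾)) = 66*(2*8/(-21/4)) = 66*(2*8*(-4/21)) = 66*(-64/21) = -1408/7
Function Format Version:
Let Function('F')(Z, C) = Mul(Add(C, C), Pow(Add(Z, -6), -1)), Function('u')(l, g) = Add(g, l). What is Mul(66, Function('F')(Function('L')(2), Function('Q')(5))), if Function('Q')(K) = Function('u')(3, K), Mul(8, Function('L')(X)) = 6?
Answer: Rational(-1408, 7) ≈ -201.14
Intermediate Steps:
Function('L')(X) = Rational(3, 4) (Function('L')(X) = Mul(Rational(1, 8), 6) = Rational(3, 4))
Function('Q')(K) = Add(3, K) (Function('Q')(K) = Add(K, 3) = Add(3, K))
Function('F')(Z, C) = Mul(2, C, Pow(Add(-6, Z), -1)) (Function('F')(Z, C) = Mul(Mul(2, C), Pow(Add(-6, Z), -1)) = Mul(2, C, Pow(Add(-6, Z), -1)))
Mul(66, Function('F')(Function('L')(2), Function('Q')(5))) = Mul(66, Mul(2, Add(3, 5), Pow(Add(-6, Rational(3, 4)), -1))) = Mul(66, Mul(2, 8, Pow(Rational(-21, 4), -1))) = Mul(66, Mul(2, 8, Rational(-4, 21))) = Mul(66, Rational(-64, 21)) = Rational(-1408, 7)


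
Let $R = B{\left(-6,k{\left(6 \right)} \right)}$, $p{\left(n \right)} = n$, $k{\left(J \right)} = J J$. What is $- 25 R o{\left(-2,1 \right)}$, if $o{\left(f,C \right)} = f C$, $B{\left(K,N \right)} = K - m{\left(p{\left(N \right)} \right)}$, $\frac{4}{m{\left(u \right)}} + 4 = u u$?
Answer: $- \frac{96950}{323} \approx -300.15$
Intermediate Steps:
$k{\left(J \right)} = J^{2}$
$m{\left(u \right)} = \frac{4}{-4 + u^{2}}$ ($m{\left(u \right)} = \frac{4}{-4 + u u} = \frac{4}{-4 + u^{2}}$)
$B{\left(K,N \right)} = K - \frac{4}{-4 + N^{2}}$
$o{\left(f,C \right)} = C f$
$R = - \frac{1939}{323}$ ($R = -6 - \frac{4}{-4 + \left(6^{2}\right)^{2}} = -6 - \frac{4}{-4 + 36^{2}} = -6 - \frac{4}{-4 + 1296} = -6 - \frac{4}{1292} = -6 - \frac{1}{323} = - \frac{1939}{323} \approx -6.0031$)
$- 25 R o{\left(-2,1 \right)} = \left(-25\right) \left(- \frac{1939}{323}\right) 1 \left(-2\right) = \frac{48475}{323} \left(-2\right) = - \frac{96950}{323}$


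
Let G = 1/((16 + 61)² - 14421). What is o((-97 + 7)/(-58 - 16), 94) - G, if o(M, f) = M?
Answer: 382177/314204 ≈ 1.2163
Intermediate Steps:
G = -1/8492 (G = 1/(77² - 14421) = 1/(5929 - 14421) = 1/(-8492) = -1/8492 ≈ -0.00011776)
o((-97 + 7)/(-58 - 16), 94) - G = (-97 + 7)/(-58 - 16) - 1*(-1/8492) = -90/(-74) + 1/8492 = -90*(-1/74) + 1/8492 = 45/37 + 1/8492 = 382177/314204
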